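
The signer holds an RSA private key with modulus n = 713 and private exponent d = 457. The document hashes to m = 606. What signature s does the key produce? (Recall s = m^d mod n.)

m^2 ≡ 606^2 = 367236 ≡ 41
m^4 ≡ 41^2 = 1681 ≡ 255
m^8 ≡ 255^2 = 65025 ≡ 142
m^16 ≡ 142^2 = 20164 ≡ 200
m^32 ≡ 200^2 = 40000 ≡ 72
m^64 ≡ 72^2 = 5184 ≡ 193
m^128 ≡ 193^2 = 37249 ≡ 173
m^256 ≡ 173^2 = 29929 ≡ 696
457 = 256 + 128 + 64 + 8 + 1, so m^457 ≡ 696·173·193·142·606 ≡ 105 (mod 713)

105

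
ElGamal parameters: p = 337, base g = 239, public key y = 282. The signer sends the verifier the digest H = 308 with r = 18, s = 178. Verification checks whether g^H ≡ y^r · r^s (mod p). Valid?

yes

Left side g^H mod p:
239^2 = 57121 ≡ 168
239^4 ≡ 168^2 = 28224 ≡ 253
239^8 ≡ 253^2 = 64009 ≡ 316
239^16 ≡ 316^2 = 99856 ≡ 104
239^32 ≡ 104^2 = 10816 ≡ 32
239^64 ≡ 32^2 = 1024 ≡ 13
239^128 ≡ 13^2 = 169
239^256 ≡ 169^2 = 28561 ≡ 253
308 = 256 + 32 + 16 + 4, so 239^308 ≡ 253·32·104·253 ≡ 208 (mod 337)
Right side y^r · r^s mod p:
282^2 = 79524 ≡ 329
282^4 ≡ 329^2 = 108241 ≡ 64
282^8 ≡ 64^2 = 4096 ≡ 52
282^16 ≡ 52^2 = 2704 ≡ 8
18 = 16 + 2, so 282^18 ≡ 8·329 ≡ 273 (mod 337)
18^2 = 324
18^4 ≡ 324^2 = 104976 ≡ 169
18^8 ≡ 169^2 = 28561 ≡ 253
18^16 ≡ 253^2 = 64009 ≡ 316
18^32 ≡ 316^2 = 99856 ≡ 104
18^64 ≡ 104^2 = 10816 ≡ 32
18^128 ≡ 32^2 = 1024 ≡ 13
178 = 128 + 32 + 16 + 2, so 18^178 ≡ 13·104·316·324 ≡ 81 (mod 337)
273·81 = 22113 ≡ 208 (mod 337)
208 ≡ 208 (mod 337), so the signature is genuine.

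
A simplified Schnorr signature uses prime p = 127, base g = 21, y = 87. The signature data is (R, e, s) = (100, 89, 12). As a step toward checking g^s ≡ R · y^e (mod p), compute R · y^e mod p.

Squares mod 127: 87^1≡87, 87^2≡76, 87^4≡61, 87^8≡38, 87^16≡47, 87^32≡50, 87^64≡87
89 = 64 + 16 + 8 + 1, so 87^89 ≡ 87·47·38·87 ≡ 100 (mod 127)
R · y^e ≡ 100·100 = 10000 ≡ 94 (mod 127)

94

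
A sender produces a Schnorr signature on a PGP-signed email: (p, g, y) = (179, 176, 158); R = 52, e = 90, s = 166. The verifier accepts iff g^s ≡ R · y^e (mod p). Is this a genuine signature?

genuine

g^s mod p:
Squares mod 179: 176^1≡176, 176^2≡9, 176^4≡81, 176^8≡117, 176^16≡85, 176^32≡65, 176^64≡108, 176^128≡29
166 = 128 + 32 + 4 + 2, so 176^166 ≡ 29·65·81·9 ≡ 161 (mod 179)
R · y^e mod p:
Squares mod 179: 158^1≡158, 158^2≡83, 158^4≡87, 158^8≡51, 158^16≡95, 158^32≡75, 158^64≡76
90 = 64 + 16 + 8 + 2, so 158^90 ≡ 76·95·51·83 ≡ 158 (mod 179)
52·158 = 8216 ≡ 161 (mod 179)
161 ≡ 161 (mod 179); signature holds.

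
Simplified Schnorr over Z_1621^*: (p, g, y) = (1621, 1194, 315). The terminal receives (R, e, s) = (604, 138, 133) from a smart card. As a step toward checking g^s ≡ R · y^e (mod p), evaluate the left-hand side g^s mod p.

1565

1194^2 = 1425636 ≡ 777
1194^4 ≡ 777^2 = 603729 ≡ 717
1194^8 ≡ 717^2 = 514089 ≡ 232
1194^16 ≡ 232^2 = 53824 ≡ 331
1194^32 ≡ 331^2 = 109561 ≡ 954
1194^64 ≡ 954^2 = 910116 ≡ 735
1194^128 ≡ 735^2 = 540225 ≡ 432
133 = 128 + 4 + 1, so 1194^133 ≡ 432·717·1194 ≡ 1565 (mod 1621)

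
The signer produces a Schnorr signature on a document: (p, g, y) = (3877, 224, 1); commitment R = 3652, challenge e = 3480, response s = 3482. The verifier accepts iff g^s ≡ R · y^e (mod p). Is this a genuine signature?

genuine

g^s mod p:
224^3482 mod 3877 = 3652
R · y^e mod p:
1^3480 mod 3877 = 1
3652·1 = 3652 ≡ 3652 (mod 3877)
3652 ≡ 3652 (mod 3877); signature holds.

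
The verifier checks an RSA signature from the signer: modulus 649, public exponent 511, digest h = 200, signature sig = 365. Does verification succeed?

Squares mod 649: sig^1≡365, sig^2≡180, sig^4≡599, sig^8≡553, sig^16≡130, sig^32≡26, sig^64≡27, sig^128≡80, sig^256≡559
511 = 256 + 128 + 64 + 32 + 16 + 8 + 4 + 2 + 1, so sig^511 ≡ 559·80·27·26·130·553·599·180·365 ≡ 200 (mod 649)
sig^511 mod 649 = 200 matches h.

passes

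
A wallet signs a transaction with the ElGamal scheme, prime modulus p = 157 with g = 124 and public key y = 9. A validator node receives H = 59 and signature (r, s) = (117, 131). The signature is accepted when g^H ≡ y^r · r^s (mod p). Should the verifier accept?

reject

Left side g^H mod p:
124^2 = 15376 ≡ 147
124^4 ≡ 147^2 = 21609 ≡ 100
124^8 ≡ 100^2 = 10000 ≡ 109
124^16 ≡ 109^2 = 11881 ≡ 106
124^32 ≡ 106^2 = 11236 ≡ 89
59 = 32 + 16 + 8 + 2 + 1, so 124^59 ≡ 89·106·109·147·124 ≡ 81 (mod 157)
Right side y^r · r^s mod p:
9^2 = 81
9^4 ≡ 81^2 = 6561 ≡ 124
9^8 ≡ 124^2 = 15376 ≡ 147
9^16 ≡ 147^2 = 21609 ≡ 100
9^32 ≡ 100^2 = 10000 ≡ 109
9^64 ≡ 109^2 = 11881 ≡ 106
117 = 64 + 32 + 16 + 4 + 1, so 9^117 ≡ 106·109·100·124·9 ≡ 1 (mod 157)
117^2 = 13689 ≡ 30
117^4 ≡ 30^2 = 900 ≡ 115
117^8 ≡ 115^2 = 13225 ≡ 37
117^16 ≡ 37^2 = 1369 ≡ 113
117^32 ≡ 113^2 = 12769 ≡ 52
117^64 ≡ 52^2 = 2704 ≡ 35
117^128 ≡ 35^2 = 1225 ≡ 126
131 = 128 + 2 + 1, so 117^131 ≡ 126·30·117 ≡ 148 (mod 157)
1·148 = 148 ≡ 148 (mod 157)
81 ≠ 148, so verification fails.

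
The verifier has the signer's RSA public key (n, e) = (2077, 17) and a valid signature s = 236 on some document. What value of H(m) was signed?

1260

s^2 ≡ 236^2 = 55696 ≡ 1694
s^4 ≡ 1694^2 = 2869636 ≡ 1299
s^8 ≡ 1299^2 = 1687401 ≡ 877
s^16 ≡ 877^2 = 769129 ≡ 639
17 = 16 + 1, so s^17 ≡ 639·236 ≡ 1260 (mod 2077)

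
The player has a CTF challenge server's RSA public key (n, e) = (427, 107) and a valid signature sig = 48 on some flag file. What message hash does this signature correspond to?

258

sig^107 mod 427 = 258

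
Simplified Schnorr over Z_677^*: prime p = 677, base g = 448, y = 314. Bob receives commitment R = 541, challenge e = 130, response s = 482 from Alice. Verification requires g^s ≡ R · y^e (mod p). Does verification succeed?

g^s mod p:
Squares mod 677: 448^1≡448, 448^2≡312, 448^4≡533, 448^8≡426, 448^16≡40, 448^32≡246, 448^64≡263, 448^128≡115, 448^256≡362
482 = 256 + 128 + 64 + 32 + 2, so 448^482 ≡ 362·115·263·246·312 ≡ 139 (mod 677)
R · y^e mod p:
Squares mod 677: 314^1≡314, 314^2≡431, 314^4≡263, 314^8≡115, 314^16≡362, 314^32≡383, 314^64≡457, 314^128≡333
130 = 128 + 2, so 314^130 ≡ 333·431 ≡ 676 (mod 677)
541·676 = 365716 ≡ 136 (mod 677)
139 ≠ 136; the check fails.

fails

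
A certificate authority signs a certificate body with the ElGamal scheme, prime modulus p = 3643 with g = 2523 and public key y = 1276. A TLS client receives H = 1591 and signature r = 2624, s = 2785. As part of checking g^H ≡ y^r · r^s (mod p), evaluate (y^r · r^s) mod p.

Squares mod 3643: 1276^1≡1276, 1276^2≡3398, 1276^4≡1737, 1276^8≡765, 1276^16≡2345, 1276^32≡1738, 1276^64≡597, 1276^128≡3038, 1276^256≡1725, 1276^512≡2937, 1276^1024≡2988, 1276^2048≡2794
2624 = 2048 + 512 + 64, so 1276^2624 ≡ 2794·2937·597 ≡ 900 (mod 3643)
Squares mod 3643: 2624^1≡2624, 2624^2≡106, 2624^4≡307, 2624^8≡3174, 2624^16≡1381, 2624^32≡1872, 2624^64≡3461, 2624^128≡337, 2624^256≡636, 2624^512≡123, 2624^1024≡557, 2624^2048≡594
2785 = 2048 + 512 + 128 + 64 + 32 + 1, so 2624^2785 ≡ 594·123·337·3461·1872·2624 ≡ 1480 (mod 3643)
y^r · r^s ≡ 900·1480 = 1332000 ≡ 2305 (mod 3643)

2305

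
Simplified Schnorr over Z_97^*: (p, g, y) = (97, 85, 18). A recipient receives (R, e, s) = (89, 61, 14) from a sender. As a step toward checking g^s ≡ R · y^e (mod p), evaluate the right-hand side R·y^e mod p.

18^2 = 324 ≡ 33
18^4 ≡ 33^2 = 1089 ≡ 22
18^8 ≡ 22^2 = 484 ≡ 96
18^16 ≡ 96^2 = 9216 ≡ 1
18^32 ≡ 1^2 = 1
61 = 32 + 16 + 8 + 4 + 1, so 18^61 ≡ 1·1·96·22·18 ≡ 89 (mod 97)
R · y^e ≡ 89·89 = 7921 ≡ 64 (mod 97)

64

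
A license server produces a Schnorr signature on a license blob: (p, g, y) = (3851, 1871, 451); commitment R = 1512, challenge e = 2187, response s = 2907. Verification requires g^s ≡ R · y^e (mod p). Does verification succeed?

passes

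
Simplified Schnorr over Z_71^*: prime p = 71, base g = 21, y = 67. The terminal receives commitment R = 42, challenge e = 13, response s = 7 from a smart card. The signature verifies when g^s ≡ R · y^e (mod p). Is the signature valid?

g^s mod p:
21^2 = 441 ≡ 15
21^4 ≡ 15^2 = 225 ≡ 12
7 = 4 + 2 + 1, so 21^7 ≡ 12·15·21 ≡ 17 (mod 71)
R · y^e mod p:
67^2 = 4489 ≡ 16
67^4 ≡ 16^2 = 256 ≡ 43
67^8 ≡ 43^2 = 1849 ≡ 3
13 = 8 + 4 + 1, so 67^13 ≡ 3·43·67 ≡ 52 (mod 71)
42·52 = 2184 ≡ 54 (mod 71)
17 ≠ 54; the check fails.

invalid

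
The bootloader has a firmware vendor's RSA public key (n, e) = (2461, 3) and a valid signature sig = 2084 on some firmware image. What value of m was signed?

sig^2 ≡ 2084^2 = 4343056 ≡ 1852
3 = 2 + 1, so sig^3 ≡ 1852·2084 ≡ 720 (mod 2461)

720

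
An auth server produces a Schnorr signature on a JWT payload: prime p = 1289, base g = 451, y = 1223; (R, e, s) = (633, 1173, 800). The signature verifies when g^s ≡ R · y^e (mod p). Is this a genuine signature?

g^s mod p:
451^2 = 203401 ≡ 1028
451^4 ≡ 1028^2 = 1056784 ≡ 1093
451^8 ≡ 1093^2 = 1194649 ≡ 1035
451^16 ≡ 1035^2 = 1071225 ≡ 66
451^32 ≡ 66^2 = 4356 ≡ 489
451^64 ≡ 489^2 = 239121 ≡ 656
451^128 ≡ 656^2 = 430336 ≡ 1099
451^256 ≡ 1099^2 = 1207801 ≡ 8
451^512 ≡ 8^2 = 64
800 = 512 + 256 + 32, so 451^800 ≡ 64·8·489 ≡ 302 (mod 1289)
R · y^e mod p:
1223^2 = 1495729 ≡ 489
1223^4 ≡ 489^2 = 239121 ≡ 656
1223^8 ≡ 656^2 = 430336 ≡ 1099
1223^16 ≡ 1099^2 = 1207801 ≡ 8
1223^32 ≡ 8^2 = 64
1223^64 ≡ 64^2 = 4096 ≡ 229
1223^128 ≡ 229^2 = 52441 ≡ 881
1223^256 ≡ 881^2 = 776161 ≡ 183
1223^512 ≡ 183^2 = 33489 ≡ 1264
1223^1024 ≡ 1264^2 = 1597696 ≡ 625
1173 = 1024 + 128 + 16 + 4 + 1, so 1223^1173 ≡ 625·881·8·656·1223 ≡ 310 (mod 1289)
633·310 = 196230 ≡ 302 (mod 1289)
302 ≡ 302 (mod 1289); signature holds.

genuine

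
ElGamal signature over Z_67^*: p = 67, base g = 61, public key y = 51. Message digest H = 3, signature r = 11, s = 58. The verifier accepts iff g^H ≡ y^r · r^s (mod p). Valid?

Left side g^H mod p:
61^2 = 3721 ≡ 36
3 = 2 + 1, so 61^3 ≡ 36·61 ≡ 52 (mod 67)
Right side y^r · r^s mod p:
51^2 = 2601 ≡ 55
51^4 ≡ 55^2 = 3025 ≡ 10
51^8 ≡ 10^2 = 100 ≡ 33
11 = 8 + 2 + 1, so 51^11 ≡ 33·55·51 ≡ 38 (mod 67)
11^2 = 121 ≡ 54
11^4 ≡ 54^2 = 2916 ≡ 35
11^8 ≡ 35^2 = 1225 ≡ 19
11^16 ≡ 19^2 = 361 ≡ 26
11^32 ≡ 26^2 = 676 ≡ 6
58 = 32 + 16 + 8 + 2, so 11^58 ≡ 6·26·19·54 ≡ 60 (mod 67)
38·60 = 2280 ≡ 2 (mod 67)
52 ≠ 2, so verification fails.

no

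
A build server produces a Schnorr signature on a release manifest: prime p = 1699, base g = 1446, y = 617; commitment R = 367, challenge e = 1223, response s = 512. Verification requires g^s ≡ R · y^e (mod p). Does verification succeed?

g^s mod p:
1446^2 = 2090916 ≡ 1146
1446^4 ≡ 1146^2 = 1313316 ≡ 1688
1446^8 ≡ 1688^2 = 2849344 ≡ 121
1446^16 ≡ 121^2 = 14641 ≡ 1049
1446^32 ≡ 1049^2 = 1100401 ≡ 1148
1446^64 ≡ 1148^2 = 1317904 ≡ 1179
1446^128 ≡ 1179^2 = 1390041 ≡ 259
1446^256 ≡ 259^2 = 67081 ≡ 820
1446^512 ≡ 820^2 = 672400 ≡ 1295
R · y^e mod p:
617^2 = 380689 ≡ 113
617^4 ≡ 113^2 = 12769 ≡ 876
617^8 ≡ 876^2 = 767376 ≡ 1127
617^16 ≡ 1127^2 = 1270129 ≡ 976
617^32 ≡ 976^2 = 952576 ≡ 1136
617^64 ≡ 1136^2 = 1290496 ≡ 955
617^128 ≡ 955^2 = 912025 ≡ 1361
617^256 ≡ 1361^2 = 1852321 ≡ 411
617^512 ≡ 411^2 = 168921 ≡ 720
617^1024 ≡ 720^2 = 518400 ≡ 205
1223 = 1024 + 128 + 64 + 4 + 2 + 1, so 617^1223 ≡ 205·1361·955·876·113·617 ≡ 1464 (mod 1699)
367·1464 = 537288 ≡ 404 (mod 1699)
1295 ≠ 404; the check fails.

fails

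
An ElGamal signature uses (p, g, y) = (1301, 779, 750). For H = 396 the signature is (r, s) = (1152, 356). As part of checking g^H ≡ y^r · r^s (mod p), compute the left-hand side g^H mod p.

738

779^2 = 606841 ≡ 575
779^4 ≡ 575^2 = 330625 ≡ 171
779^8 ≡ 171^2 = 29241 ≡ 619
779^16 ≡ 619^2 = 383161 ≡ 667
779^32 ≡ 667^2 = 444889 ≡ 1248
779^64 ≡ 1248^2 = 1557504 ≡ 207
779^128 ≡ 207^2 = 42849 ≡ 1217
779^256 ≡ 1217^2 = 1481089 ≡ 551
396 = 256 + 128 + 8 + 4, so 779^396 ≡ 551·1217·619·171 ≡ 738 (mod 1301)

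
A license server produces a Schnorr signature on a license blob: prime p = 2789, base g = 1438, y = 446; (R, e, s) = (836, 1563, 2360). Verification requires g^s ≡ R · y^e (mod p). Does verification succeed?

passes

g^s mod p:
1438^2 = 2067844 ≡ 1195
1438^4 ≡ 1195^2 = 1428025 ≡ 57
1438^8 ≡ 57^2 = 3249 ≡ 460
1438^16 ≡ 460^2 = 211600 ≡ 2425
1438^32 ≡ 2425^2 = 5880625 ≡ 1413
1438^64 ≡ 1413^2 = 1996569 ≡ 2434
1438^128 ≡ 2434^2 = 5924356 ≡ 520
1438^256 ≡ 520^2 = 270400 ≡ 2656
1438^512 ≡ 2656^2 = 7054336 ≡ 955
1438^1024 ≡ 955^2 = 912025 ≡ 22
1438^2048 ≡ 22^2 = 484
2360 = 2048 + 256 + 32 + 16 + 8, so 1438^2360 ≡ 484·2656·1413·2425·460 ≡ 689 (mod 2789)
R · y^e mod p:
446^2 = 198916 ≡ 897
446^4 ≡ 897^2 = 804609 ≡ 1377
446^8 ≡ 1377^2 = 1896129 ≡ 2398
446^16 ≡ 2398^2 = 5750404 ≡ 2275
446^32 ≡ 2275^2 = 5175625 ≡ 2030
446^64 ≡ 2030^2 = 4120900 ≡ 1547
446^128 ≡ 1547^2 = 2393209 ≡ 247
446^256 ≡ 247^2 = 61009 ≡ 2440
446^512 ≡ 2440^2 = 5953600 ≡ 1874
446^1024 ≡ 1874^2 = 3511876 ≡ 525
1563 = 1024 + 512 + 16 + 8 + 2 + 1, so 446^1563 ≡ 525·1874·2275·2398·897·446 ≡ 211 (mod 2789)
836·211 = 176396 ≡ 689 (mod 2789)
689 ≡ 689 (mod 2789); signature holds.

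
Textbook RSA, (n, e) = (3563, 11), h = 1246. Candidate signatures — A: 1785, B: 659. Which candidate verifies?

A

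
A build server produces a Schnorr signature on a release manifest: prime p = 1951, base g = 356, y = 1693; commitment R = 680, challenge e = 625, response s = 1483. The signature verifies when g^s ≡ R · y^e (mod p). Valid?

g^s mod p:
Squares mod 1951: 356^1≡356, 356^2≡1872, 356^4≡388, 356^8≡317, 356^16≡988, 356^32≡644, 356^64≡1124, 356^128≡1079, 356^256≡1445, 356^512≡455, 356^1024≡219
1483 = 1024 + 256 + 128 + 64 + 8 + 2 + 1, so 356^1483 ≡ 219·1445·1079·1124·317·1872·356 ≡ 1271 (mod 1951)
R · y^e mod p:
Squares mod 1951: 1693^1≡1693, 1693^2≡230, 1693^4≡223, 1693^8≡954, 1693^16≡950, 1693^32≡1138, 1693^64≡1531, 1693^128≡810, 1693^256≡564, 1693^512≡83
625 = 512 + 64 + 32 + 16 + 1, so 1693^625 ≡ 83·1531·1138·950·1693 ≡ 1950 (mod 1951)
680·1950 = 1326000 ≡ 1271 (mod 1951)
1271 ≡ 1271 (mod 1951); signature holds.

yes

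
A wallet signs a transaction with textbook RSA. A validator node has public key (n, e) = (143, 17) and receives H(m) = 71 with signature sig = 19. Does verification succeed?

fails

Squares mod 143: sig^1≡19, sig^2≡75, sig^4≡48, sig^8≡16, sig^16≡113
17 = 16 + 1, so sig^17 ≡ 113·19 ≡ 2 (mod 143)
2 ≠ 71, so verification fails.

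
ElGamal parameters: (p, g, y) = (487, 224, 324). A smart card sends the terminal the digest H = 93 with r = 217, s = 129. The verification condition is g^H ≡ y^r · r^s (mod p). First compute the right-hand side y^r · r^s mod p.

145

324^2 = 104976 ≡ 271
324^4 ≡ 271^2 = 73441 ≡ 391
324^8 ≡ 391^2 = 152881 ≡ 450
324^16 ≡ 450^2 = 202500 ≡ 395
324^32 ≡ 395^2 = 156025 ≡ 185
324^64 ≡ 185^2 = 34225 ≡ 135
324^128 ≡ 135^2 = 18225 ≡ 206
217 = 128 + 64 + 16 + 8 + 1, so 324^217 ≡ 206·135·395·450·324 ≡ 170 (mod 487)
217^2 = 47089 ≡ 337
217^4 ≡ 337^2 = 113569 ≡ 98
217^8 ≡ 98^2 = 9604 ≡ 351
217^16 ≡ 351^2 = 123201 ≡ 477
217^32 ≡ 477^2 = 227529 ≡ 100
217^64 ≡ 100^2 = 10000 ≡ 260
217^128 ≡ 260^2 = 67600 ≡ 394
129 = 128 + 1, so 217^129 ≡ 394·217 ≡ 273 (mod 487)
y^r · r^s ≡ 170·273 = 46410 ≡ 145 (mod 487)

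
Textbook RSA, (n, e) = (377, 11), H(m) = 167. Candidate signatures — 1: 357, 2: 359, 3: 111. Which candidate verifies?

Candidate 1: 357^11 mod 377 = 167
  → matches H(m) = 167
Candidate 2: 359^11 mod 377 = 213
Candidate 3: 111^11 mod 377 = 132

1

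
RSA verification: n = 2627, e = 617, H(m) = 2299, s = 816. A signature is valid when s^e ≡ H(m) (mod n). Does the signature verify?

does not verify

Squares mod 2627: s^1≡816, s^2≡1225, s^4≡608, s^8≡1884, s^16≡379, s^32≡1783, s^64≡419, s^128≡2179, s^256≡1052, s^512≡737
617 = 512 + 64 + 32 + 8 + 1, so s^617 ≡ 737·419·1783·1884·816 ≡ 328 (mod 2627)
328 ≠ 2299, so verification fails.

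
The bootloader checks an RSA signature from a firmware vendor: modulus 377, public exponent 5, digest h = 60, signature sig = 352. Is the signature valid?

invalid

Squares mod 377: sig^1≡352, sig^2≡248, sig^4≡53
5 = 4 + 1, so sig^5 ≡ 53·352 ≡ 183 (mod 377)
The recovered value 183 does not match the digest 60.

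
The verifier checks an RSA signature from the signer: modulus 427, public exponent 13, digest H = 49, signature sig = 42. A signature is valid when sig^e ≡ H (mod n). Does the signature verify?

does not verify

sig^2 ≡ 42^2 = 1764 ≡ 56
sig^4 ≡ 56^2 = 3136 ≡ 147
sig^8 ≡ 147^2 = 21609 ≡ 259
13 = 8 + 4 + 1, so sig^13 ≡ 259·147·42 ≡ 378 (mod 427)
378 ≠ 49, so verification fails.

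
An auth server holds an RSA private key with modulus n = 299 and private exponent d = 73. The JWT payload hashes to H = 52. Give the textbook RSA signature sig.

H^2 ≡ 52^2 = 2704 ≡ 13
H^4 ≡ 13^2 = 169
H^8 ≡ 169^2 = 28561 ≡ 156
H^16 ≡ 156^2 = 24336 ≡ 117
H^32 ≡ 117^2 = 13689 ≡ 234
H^64 ≡ 234^2 = 54756 ≡ 39
73 = 64 + 8 + 1, so H^73 ≡ 39·156·52 ≡ 26 (mod 299)

26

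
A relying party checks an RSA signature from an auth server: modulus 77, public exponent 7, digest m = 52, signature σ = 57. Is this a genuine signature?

forged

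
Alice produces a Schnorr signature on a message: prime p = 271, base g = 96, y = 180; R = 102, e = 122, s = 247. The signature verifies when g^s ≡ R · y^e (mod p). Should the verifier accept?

g^s mod p:
96^2 = 9216 ≡ 2
96^4 ≡ 2^2 = 4
96^8 ≡ 4^2 = 16
96^16 ≡ 16^2 = 256
96^32 ≡ 256^2 = 65536 ≡ 225
96^64 ≡ 225^2 = 50625 ≡ 219
96^128 ≡ 219^2 = 47961 ≡ 265
247 = 128 + 64 + 32 + 16 + 4 + 2 + 1, so 96^247 ≡ 265·219·225·256·4·2·96 ≡ 108 (mod 271)
R · y^e mod p:
180^2 = 32400 ≡ 151
180^4 ≡ 151^2 = 22801 ≡ 37
180^8 ≡ 37^2 = 1369 ≡ 14
180^16 ≡ 14^2 = 196
180^32 ≡ 196^2 = 38416 ≡ 205
180^64 ≡ 205^2 = 42025 ≡ 20
122 = 64 + 32 + 16 + 8 + 2, so 180^122 ≡ 20·205·196·14·151 ≡ 17 (mod 271)
102·17 = 1734 ≡ 108 (mod 271)
108 ≡ 108 (mod 271); signature holds.

accept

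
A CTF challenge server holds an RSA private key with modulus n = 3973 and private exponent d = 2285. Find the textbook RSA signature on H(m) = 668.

(H(m))^2 ≡ 668^2 = 446224 ≡ 1248
(H(m))^4 ≡ 1248^2 = 1557504 ≡ 88
(H(m))^8 ≡ 88^2 = 7744 ≡ 3771
(H(m))^16 ≡ 3771^2 = 14220441 ≡ 1074
(H(m))^32 ≡ 1074^2 = 1153476 ≡ 1306
(H(m))^64 ≡ 1306^2 = 1705636 ≡ 1219
(H(m))^128 ≡ 1219^2 = 1485961 ≡ 59
(H(m))^256 ≡ 59^2 = 3481
(H(m))^512 ≡ 3481^2 = 12117361 ≡ 3684
(H(m))^1024 ≡ 3684^2 = 13571856 ≡ 88
(H(m))^2048 ≡ 88^2 = 7744 ≡ 3771
2285 = 2048 + 128 + 64 + 32 + 8 + 4 + 1, so (H(m))^2285 ≡ 3771·59·1219·1306·3771·88·668 ≡ 3945 (mod 3973)

3945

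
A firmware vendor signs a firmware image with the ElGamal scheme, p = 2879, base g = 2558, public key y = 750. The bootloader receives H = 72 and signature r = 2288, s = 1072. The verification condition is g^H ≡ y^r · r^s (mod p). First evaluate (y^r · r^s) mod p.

279

Squares mod 2879: 750^1≡750, 750^2≡1095, 750^4≡1361, 750^8≡1124, 750^16≡2374, 750^32≡1673, 750^64≡541, 750^128≡1902, 750^256≡1580, 750^512≡307, 750^1024≡2121, 750^2048≡1643
2288 = 2048 + 128 + 64 + 32 + 16, so 750^2288 ≡ 1643·1902·541·1673·2374 ≡ 475 (mod 2879)
Squares mod 2879: 2288^1≡2288, 2288^2≡922, 2288^4≡779, 2288^8≡2251, 2288^16≡2840, 2288^32≡1521, 2288^64≡1604, 2288^128≡1869, 2288^256≡934, 2288^512≡19, 2288^1024≡361
1072 = 1024 + 32 + 16, so 2288^1072 ≡ 361·1521·2840 ≡ 2722 (mod 2879)
y^r · r^s ≡ 475·2722 = 1292950 ≡ 279 (mod 2879)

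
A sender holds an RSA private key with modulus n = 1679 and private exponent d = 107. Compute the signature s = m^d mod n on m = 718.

444

m^2 ≡ 718^2 = 515524 ≡ 71
m^4 ≡ 71^2 = 5041 ≡ 4
m^8 ≡ 4^2 = 16
m^16 ≡ 16^2 = 256
m^32 ≡ 256^2 = 65536 ≡ 55
m^64 ≡ 55^2 = 3025 ≡ 1346
107 = 64 + 32 + 8 + 2 + 1, so m^107 ≡ 1346·55·16·71·718 ≡ 444 (mod 1679)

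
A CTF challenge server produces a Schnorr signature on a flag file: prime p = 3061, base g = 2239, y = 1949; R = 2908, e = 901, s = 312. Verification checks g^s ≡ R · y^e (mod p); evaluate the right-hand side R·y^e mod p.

1949^2 = 3798601 ≡ 2961
1949^4 ≡ 2961^2 = 8767521 ≡ 817
1949^8 ≡ 817^2 = 667489 ≡ 191
1949^16 ≡ 191^2 = 36481 ≡ 2810
1949^32 ≡ 2810^2 = 7896100 ≡ 1781
1949^64 ≡ 1781^2 = 3171961 ≡ 765
1949^128 ≡ 765^2 = 585225 ≡ 574
1949^256 ≡ 574^2 = 329476 ≡ 1949
1949^512 ≡ 1949^2 = 3798601 ≡ 2961
901 = 512 + 256 + 128 + 4 + 1, so 1949^901 ≡ 2961·1949·574·817·1949 ≡ 2499 (mod 3061)
R · y^e ≡ 2908·2499 = 7267092 ≡ 278 (mod 3061)

278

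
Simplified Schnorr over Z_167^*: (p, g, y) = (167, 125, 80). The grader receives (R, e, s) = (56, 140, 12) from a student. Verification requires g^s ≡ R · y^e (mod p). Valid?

yes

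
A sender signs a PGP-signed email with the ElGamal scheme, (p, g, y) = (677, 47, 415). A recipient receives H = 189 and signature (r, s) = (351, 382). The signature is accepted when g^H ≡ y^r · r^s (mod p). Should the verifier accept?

reject

Left side g^H mod p:
Squares mod 677: 47^1≡47, 47^2≡178, 47^4≡542, 47^8≡623, 47^16≡208, 47^32≡613, 47^64≡34, 47^128≡479
189 = 128 + 32 + 16 + 8 + 4 + 1, so 47^189 ≡ 479·613·208·623·542·47 ≡ 403 (mod 677)
Right side y^r · r^s mod p:
Squares mod 677: 415^1≡415, 415^2≡267, 415^4≡204, 415^8≡319, 415^16≡211, 415^32≡516, 415^64≡195, 415^128≡113, 415^256≡583
351 = 256 + 64 + 16 + 8 + 4 + 2 + 1, so 415^351 ≡ 583·195·211·319·204·267·415 ≡ 333 (mod 677)
Squares mod 677: 351^1≡351, 351^2≡664, 351^4≡169, 351^8≡127, 351^16≡558, 351^32≡621, 351^64≡428, 351^128≡394, 351^256≡203
382 = 256 + 64 + 32 + 16 + 8 + 4 + 2, so 351^382 ≡ 203·428·621·558·127·169·664 ≡ 253 (mod 677)
333·253 = 84249 ≡ 301 (mod 677)
403 ≠ 301, so verification fails.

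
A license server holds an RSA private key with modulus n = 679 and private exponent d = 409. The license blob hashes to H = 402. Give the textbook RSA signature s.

17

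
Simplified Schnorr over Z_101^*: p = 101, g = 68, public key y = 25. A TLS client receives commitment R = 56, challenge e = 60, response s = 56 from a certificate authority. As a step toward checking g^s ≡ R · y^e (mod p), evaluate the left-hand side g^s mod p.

58

68^2 = 4624 ≡ 79
68^4 ≡ 79^2 = 6241 ≡ 80
68^8 ≡ 80^2 = 6400 ≡ 37
68^16 ≡ 37^2 = 1369 ≡ 56
68^32 ≡ 56^2 = 3136 ≡ 5
56 = 32 + 16 + 8, so 68^56 ≡ 5·56·37 ≡ 58 (mod 101)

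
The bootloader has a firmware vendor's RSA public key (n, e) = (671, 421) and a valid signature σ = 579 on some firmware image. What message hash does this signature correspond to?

σ^2 ≡ 579^2 = 335241 ≡ 412
σ^4 ≡ 412^2 = 169744 ≡ 652
σ^8 ≡ 652^2 = 425104 ≡ 361
σ^16 ≡ 361^2 = 130321 ≡ 147
σ^32 ≡ 147^2 = 21609 ≡ 137
σ^64 ≡ 137^2 = 18769 ≡ 652
σ^128 ≡ 652^2 = 425104 ≡ 361
σ^256 ≡ 361^2 = 130321 ≡ 147
421 = 256 + 128 + 32 + 4 + 1, so σ^421 ≡ 147·361·137·652·579 ≡ 579 (mod 671)

579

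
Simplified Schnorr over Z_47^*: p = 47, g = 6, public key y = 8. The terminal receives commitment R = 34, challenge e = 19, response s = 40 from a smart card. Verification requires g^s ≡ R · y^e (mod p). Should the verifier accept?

accept

g^s mod p:
6^40 mod 47 = 25
R · y^e mod p:
8^19 mod 47 = 27
34·27 = 918 ≡ 25 (mod 47)
25 ≡ 25 (mod 47); signature holds.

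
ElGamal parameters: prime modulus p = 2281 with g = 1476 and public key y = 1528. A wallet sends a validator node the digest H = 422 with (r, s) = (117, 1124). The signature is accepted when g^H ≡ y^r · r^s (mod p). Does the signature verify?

Left side g^H mod p:
1476^2 = 2178576 ≡ 221
1476^4 ≡ 221^2 = 48841 ≡ 940
1476^8 ≡ 940^2 = 883600 ≡ 853
1476^16 ≡ 853^2 = 727609 ≡ 2251
1476^32 ≡ 2251^2 = 5067001 ≡ 900
1476^64 ≡ 900^2 = 810000 ≡ 245
1476^128 ≡ 245^2 = 60025 ≡ 719
1476^256 ≡ 719^2 = 516961 ≡ 1455
422 = 256 + 128 + 32 + 4 + 2, so 1476^422 ≡ 1455·719·900·940·221 ≡ 1853 (mod 2281)
Right side y^r · r^s mod p:
1528^2 = 2334784 ≡ 1321
1528^4 ≡ 1321^2 = 1745041 ≡ 76
1528^8 ≡ 76^2 = 5776 ≡ 1214
1528^16 ≡ 1214^2 = 1473796 ≡ 270
1528^32 ≡ 270^2 = 72900 ≡ 2189
1528^64 ≡ 2189^2 = 4791721 ≡ 1621
117 = 64 + 32 + 16 + 4 + 1, so 1528^117 ≡ 1621·2189·270·76·1528 ≡ 197 (mod 2281)
117^2 = 13689 ≡ 3
117^4 ≡ 3^2 = 9
117^8 ≡ 9^2 = 81
117^16 ≡ 81^2 = 6561 ≡ 1999
117^32 ≡ 1999^2 = 3996001 ≡ 1970
117^64 ≡ 1970^2 = 3880900 ≡ 919
117^128 ≡ 919^2 = 844561 ≡ 591
117^256 ≡ 591^2 = 349281 ≡ 288
117^512 ≡ 288^2 = 82944 ≡ 828
117^1024 ≡ 828^2 = 685584 ≡ 1284
1124 = 1024 + 64 + 32 + 4, so 117^1124 ≡ 1284·919·1970·9 ≡ 1642 (mod 2281)
197·1642 = 323474 ≡ 1853 (mod 2281)
1853 ≡ 1853 (mod 2281), so the signature is genuine.

verifies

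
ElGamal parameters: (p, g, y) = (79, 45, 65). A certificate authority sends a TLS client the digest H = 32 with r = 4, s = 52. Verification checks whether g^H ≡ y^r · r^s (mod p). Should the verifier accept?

accept

Left side g^H mod p:
45^2 = 2025 ≡ 50
45^4 ≡ 50^2 = 2500 ≡ 51
45^8 ≡ 51^2 = 2601 ≡ 73
45^16 ≡ 73^2 = 5329 ≡ 36
45^32 ≡ 36^2 = 1296 ≡ 32
Right side y^r · r^s mod p:
65^2 = 4225 ≡ 38
65^4 ≡ 38^2 = 1444 ≡ 22
4^2 = 16
4^4 ≡ 16^2 = 256 ≡ 19
4^8 ≡ 19^2 = 361 ≡ 45
4^16 ≡ 45^2 = 2025 ≡ 50
4^32 ≡ 50^2 = 2500 ≡ 51
52 = 32 + 16 + 4, so 4^52 ≡ 51·50·19 ≡ 23 (mod 79)
22·23 = 506 ≡ 32 (mod 79)
32 ≡ 32 (mod 79), so the signature is genuine.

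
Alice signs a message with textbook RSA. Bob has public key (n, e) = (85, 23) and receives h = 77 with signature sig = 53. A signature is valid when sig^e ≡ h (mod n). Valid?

yes

sig^2 ≡ 53^2 = 2809 ≡ 4
sig^4 ≡ 4^2 = 16
sig^8 ≡ 16^2 = 256 ≡ 1
sig^16 ≡ 1^2 = 1
23 = 16 + 4 + 2 + 1, so sig^23 ≡ 1·16·4·53 ≡ 77 (mod 85)
77 = h, so the signature checks out.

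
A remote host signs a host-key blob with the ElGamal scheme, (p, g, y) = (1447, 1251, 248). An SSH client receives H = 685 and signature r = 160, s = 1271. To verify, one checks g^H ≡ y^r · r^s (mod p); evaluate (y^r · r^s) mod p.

913

248^160 mod 1447 = 957
160^1271 mod 1447 = 1265
y^r · r^s ≡ 957·1265 = 1210605 ≡ 913 (mod 1447)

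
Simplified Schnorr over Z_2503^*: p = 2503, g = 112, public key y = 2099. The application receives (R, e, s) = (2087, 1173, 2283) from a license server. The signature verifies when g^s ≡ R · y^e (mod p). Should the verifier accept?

accept

g^s mod p:
112^2 = 12544 ≡ 29
112^4 ≡ 29^2 = 841
112^8 ≡ 841^2 = 707281 ≡ 1435
112^16 ≡ 1435^2 = 2059225 ≡ 1759
112^32 ≡ 1759^2 = 3094081 ≡ 373
112^64 ≡ 373^2 = 139129 ≡ 1464
112^128 ≡ 1464^2 = 2143296 ≡ 728
112^256 ≡ 728^2 = 529984 ≡ 1851
112^512 ≡ 1851^2 = 3426201 ≡ 2097
112^1024 ≡ 2097^2 = 4397409 ≡ 2141
112^2048 ≡ 2141^2 = 4583881 ≡ 888
2283 = 2048 + 128 + 64 + 32 + 8 + 2 + 1, so 112^2283 ≡ 888·728·1464·373·1435·29·112 ≡ 1349 (mod 2503)
R · y^e mod p:
2099^2 = 4405801 ≡ 521
2099^4 ≡ 521^2 = 271441 ≡ 1117
2099^8 ≡ 1117^2 = 1247689 ≡ 1195
2099^16 ≡ 1195^2 = 1428025 ≡ 1315
2099^32 ≡ 1315^2 = 1729225 ≡ 2155
2099^64 ≡ 2155^2 = 4644025 ≡ 960
2099^128 ≡ 960^2 = 921600 ≡ 496
2099^256 ≡ 496^2 = 246016 ≡ 722
2099^512 ≡ 722^2 = 521284 ≡ 660
2099^1024 ≡ 660^2 = 435600 ≡ 78
1173 = 1024 + 128 + 16 + 4 + 1, so 2099^1173 ≡ 78·496·1315·1117·2099 ≡ 2229 (mod 2503)
2087·2229 = 4651923 ≡ 1349 (mod 2503)
1349 ≡ 1349 (mod 2503); signature holds.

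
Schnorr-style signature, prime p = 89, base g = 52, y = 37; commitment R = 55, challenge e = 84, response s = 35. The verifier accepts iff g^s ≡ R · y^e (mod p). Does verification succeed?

fails

g^s mod p:
52^2 = 2704 ≡ 34
52^4 ≡ 34^2 = 1156 ≡ 88
52^8 ≡ 88^2 = 7744 ≡ 1
52^16 ≡ 1^2 = 1
52^32 ≡ 1^2 = 1
35 = 32 + 2 + 1, so 52^35 ≡ 1·34·52 ≡ 77 (mod 89)
R · y^e mod p:
37^2 = 1369 ≡ 34
37^4 ≡ 34^2 = 1156 ≡ 88
37^8 ≡ 88^2 = 7744 ≡ 1
37^16 ≡ 1^2 = 1
37^32 ≡ 1^2 = 1
37^64 ≡ 1^2 = 1
84 = 64 + 16 + 4, so 37^84 ≡ 1·1·88 ≡ 88 (mod 89)
55·88 = 4840 ≡ 34 (mod 89)
77 ≠ 34; the check fails.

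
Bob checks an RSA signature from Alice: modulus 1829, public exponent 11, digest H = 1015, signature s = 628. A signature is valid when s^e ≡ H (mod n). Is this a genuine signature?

forged

Squares mod 1829: s^1≡628, s^2≡1149, s^4≡1492, s^8≡171
11 = 8 + 2 + 1, so s^11 ≡ 171·1149·628 ≡ 814 (mod 1829)
The recovered value 814 does not match the digest 1015.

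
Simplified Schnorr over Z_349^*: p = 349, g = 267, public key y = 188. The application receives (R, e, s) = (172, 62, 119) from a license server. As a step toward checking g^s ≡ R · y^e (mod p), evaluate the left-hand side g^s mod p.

Squares mod 349: 267^1≡267, 267^2≡93, 267^4≡273, 267^8≡192, 267^16≡219, 267^32≡148, 267^64≡266
119 = 64 + 32 + 16 + 4 + 2 + 1, so 267^119 ≡ 266·148·219·273·93·267 ≡ 235 (mod 349)

235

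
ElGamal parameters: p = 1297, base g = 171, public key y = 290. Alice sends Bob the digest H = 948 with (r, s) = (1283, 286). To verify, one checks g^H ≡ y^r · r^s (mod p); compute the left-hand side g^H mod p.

171^2 = 29241 ≡ 707
171^4 ≡ 707^2 = 499849 ≡ 504
171^8 ≡ 504^2 = 254016 ≡ 1101
171^16 ≡ 1101^2 = 1212201 ≡ 803
171^32 ≡ 803^2 = 644809 ≡ 200
171^64 ≡ 200^2 = 40000 ≡ 1090
171^128 ≡ 1090^2 = 1188100 ≡ 48
171^256 ≡ 48^2 = 2304 ≡ 1007
171^512 ≡ 1007^2 = 1014049 ≡ 1092
948 = 512 + 256 + 128 + 32 + 16 + 4, so 171^948 ≡ 1092·1007·48·200·803·504 ≡ 440 (mod 1297)

440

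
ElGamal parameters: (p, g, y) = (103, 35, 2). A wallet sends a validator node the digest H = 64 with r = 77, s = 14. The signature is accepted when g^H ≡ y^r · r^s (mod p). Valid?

Left side g^H mod p:
35^2 = 1225 ≡ 92
35^4 ≡ 92^2 = 8464 ≡ 18
35^8 ≡ 18^2 = 324 ≡ 15
35^16 ≡ 15^2 = 225 ≡ 19
35^32 ≡ 19^2 = 361 ≡ 52
35^64 ≡ 52^2 = 2704 ≡ 26
Right side y^r · r^s mod p:
2^2 = 4
2^4 ≡ 4^2 = 16
2^8 ≡ 16^2 = 256 ≡ 50
2^16 ≡ 50^2 = 2500 ≡ 28
2^32 ≡ 28^2 = 784 ≡ 63
2^64 ≡ 63^2 = 3969 ≡ 55
77 = 64 + 8 + 4 + 1, so 2^77 ≡ 55·50·16·2 ≡ 38 (mod 103)
77^2 = 5929 ≡ 58
77^4 ≡ 58^2 = 3364 ≡ 68
77^8 ≡ 68^2 = 4624 ≡ 92
14 = 8 + 4 + 2, so 77^14 ≡ 92·68·58 ≡ 82 (mod 103)
38·82 = 3116 ≡ 26 (mod 103)
26 ≡ 26 (mod 103), so the signature is genuine.

yes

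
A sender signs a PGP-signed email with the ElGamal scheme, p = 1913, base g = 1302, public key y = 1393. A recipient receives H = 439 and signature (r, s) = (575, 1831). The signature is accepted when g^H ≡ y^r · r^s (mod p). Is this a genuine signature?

Left side g^H mod p:
1302^2 = 1695204 ≡ 286
1302^4 ≡ 286^2 = 81796 ≡ 1450
1302^8 ≡ 1450^2 = 2102500 ≡ 113
1302^16 ≡ 113^2 = 12769 ≡ 1291
1302^32 ≡ 1291^2 = 1666681 ≡ 458
1302^64 ≡ 458^2 = 209764 ≡ 1247
1302^128 ≡ 1247^2 = 1555009 ≡ 1653
1302^256 ≡ 1653^2 = 2732409 ≡ 645
439 = 256 + 128 + 32 + 16 + 4 + 2 + 1, so 1302^439 ≡ 645·1653·458·1291·1450·286·1302 ≡ 997 (mod 1913)
Right side y^r · r^s mod p:
1393^2 = 1940449 ≡ 667
1393^4 ≡ 667^2 = 444889 ≡ 1073
1393^8 ≡ 1073^2 = 1151329 ≡ 1616
1393^16 ≡ 1616^2 = 2611456 ≡ 211
1393^32 ≡ 211^2 = 44521 ≡ 522
1393^64 ≡ 522^2 = 272484 ≡ 838
1393^128 ≡ 838^2 = 702244 ≡ 173
1393^256 ≡ 173^2 = 29929 ≡ 1234
1393^512 ≡ 1234^2 = 1522756 ≡ 8
575 = 512 + 32 + 16 + 8 + 4 + 2 + 1, so 1393^575 ≡ 8·522·211·1616·1073·667·1393 ≡ 458 (mod 1913)
575^2 = 330625 ≡ 1589
575^4 ≡ 1589^2 = 2524921 ≡ 1674
575^8 ≡ 1674^2 = 2802276 ≡ 1644
575^16 ≡ 1644^2 = 2702736 ≡ 1580
575^32 ≡ 1580^2 = 2496400 ≡ 1848
575^64 ≡ 1848^2 = 3415104 ≡ 399
575^128 ≡ 399^2 = 159201 ≡ 422
575^256 ≡ 422^2 = 178084 ≡ 175
575^512 ≡ 175^2 = 30625 ≡ 17
575^1024 ≡ 17^2 = 289
1831 = 1024 + 512 + 256 + 32 + 4 + 2 + 1, so 575^1831 ≡ 289·17·175·1848·1674·1589·575 ≡ 1911 (mod 1913)
458·1911 = 875238 ≡ 997 (mod 1913)
997 ≡ 997 (mod 1913), so the signature is genuine.

genuine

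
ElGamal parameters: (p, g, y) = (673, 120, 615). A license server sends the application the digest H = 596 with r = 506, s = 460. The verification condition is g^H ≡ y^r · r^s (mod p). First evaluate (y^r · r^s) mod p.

453

615^2 = 378225 ≡ 672
615^4 ≡ 672^2 = 451584 ≡ 1
615^8 ≡ 1^2 = 1
615^16 ≡ 1^2 = 1
615^32 ≡ 1^2 = 1
615^64 ≡ 1^2 = 1
615^128 ≡ 1^2 = 1
615^256 ≡ 1^2 = 1
506 = 256 + 128 + 64 + 32 + 16 + 8 + 2, so 615^506 ≡ 1·1·1·1·1·1·672 ≡ 672 (mod 673)
506^2 = 256036 ≡ 296
506^4 ≡ 296^2 = 87616 ≡ 126
506^8 ≡ 126^2 = 15876 ≡ 397
506^16 ≡ 397^2 = 157609 ≡ 127
506^32 ≡ 127^2 = 16129 ≡ 650
506^64 ≡ 650^2 = 422500 ≡ 529
506^128 ≡ 529^2 = 279841 ≡ 546
506^256 ≡ 546^2 = 298116 ≡ 650
460 = 256 + 128 + 64 + 8 + 4, so 506^460 ≡ 650·546·529·397·126 ≡ 220 (mod 673)
y^r · r^s ≡ 672·220 = 147840 ≡ 453 (mod 673)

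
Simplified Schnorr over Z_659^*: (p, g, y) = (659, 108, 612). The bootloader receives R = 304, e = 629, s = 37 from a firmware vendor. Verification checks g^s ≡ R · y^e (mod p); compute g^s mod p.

108^2 = 11664 ≡ 461
108^4 ≡ 461^2 = 212521 ≡ 323
108^8 ≡ 323^2 = 104329 ≡ 207
108^16 ≡ 207^2 = 42849 ≡ 14
108^32 ≡ 14^2 = 196
37 = 32 + 4 + 1, so 108^37 ≡ 196·323·108 ≡ 139 (mod 659)

139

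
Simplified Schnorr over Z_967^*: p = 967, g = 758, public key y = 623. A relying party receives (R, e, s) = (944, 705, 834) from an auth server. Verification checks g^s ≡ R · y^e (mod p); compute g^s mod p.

758^2 = 574564 ≡ 166
758^4 ≡ 166^2 = 27556 ≡ 480
758^8 ≡ 480^2 = 230400 ≡ 254
758^16 ≡ 254^2 = 64516 ≡ 694
758^32 ≡ 694^2 = 481636 ≡ 70
758^64 ≡ 70^2 = 4900 ≡ 65
758^128 ≡ 65^2 = 4225 ≡ 357
758^256 ≡ 357^2 = 127449 ≡ 772
758^512 ≡ 772^2 = 595984 ≡ 312
834 = 512 + 256 + 64 + 2, so 758^834 ≡ 312·772·65·166 ≡ 789 (mod 967)

789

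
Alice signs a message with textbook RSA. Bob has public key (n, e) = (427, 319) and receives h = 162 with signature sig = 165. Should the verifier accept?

sig^2 ≡ 165^2 = 27225 ≡ 324
sig^4 ≡ 324^2 = 104976 ≡ 361
sig^8 ≡ 361^2 = 130321 ≡ 86
sig^16 ≡ 86^2 = 7396 ≡ 137
sig^32 ≡ 137^2 = 18769 ≡ 408
sig^64 ≡ 408^2 = 166464 ≡ 361
sig^128 ≡ 361^2 = 130321 ≡ 86
sig^256 ≡ 86^2 = 7396 ≡ 137
319 = 256 + 32 + 16 + 8 + 4 + 2 + 1, so sig^319 ≡ 137·408·137·86·361·324·165 ≡ 116 (mod 427)
sig^319 mod 427 = 116, but h = 162.

reject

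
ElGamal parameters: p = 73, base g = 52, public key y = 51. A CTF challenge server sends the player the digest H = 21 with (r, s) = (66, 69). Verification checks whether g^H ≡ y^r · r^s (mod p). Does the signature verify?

verifies

Left side g^H mod p:
52^2 = 2704 ≡ 3
52^4 ≡ 3^2 = 9
52^8 ≡ 9^2 = 81 ≡ 8
52^16 ≡ 8^2 = 64
21 = 16 + 4 + 1, so 52^21 ≡ 64·9·52 ≡ 22 (mod 73)
Right side y^r · r^s mod p:
51^2 = 2601 ≡ 46
51^4 ≡ 46^2 = 2116 ≡ 72
51^8 ≡ 72^2 = 5184 ≡ 1
51^16 ≡ 1^2 = 1
51^32 ≡ 1^2 = 1
51^64 ≡ 1^2 = 1
66 = 64 + 2, so 51^66 ≡ 1·46 ≡ 46 (mod 73)
66^2 = 4356 ≡ 49
66^4 ≡ 49^2 = 2401 ≡ 65
66^8 ≡ 65^2 = 4225 ≡ 64
66^16 ≡ 64^2 = 4096 ≡ 8
66^32 ≡ 8^2 = 64
66^64 ≡ 64^2 = 4096 ≡ 8
69 = 64 + 4 + 1, so 66^69 ≡ 8·65·66 ≡ 10 (mod 73)
46·10 = 460 ≡ 22 (mod 73)
22 ≡ 22 (mod 73), so the signature is genuine.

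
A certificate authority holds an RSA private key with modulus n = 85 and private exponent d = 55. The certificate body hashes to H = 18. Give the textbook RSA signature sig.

H^2 ≡ 18^2 = 324 ≡ 69
H^4 ≡ 69^2 = 4761 ≡ 1
H^8 ≡ 1^2 = 1
H^16 ≡ 1^2 = 1
H^32 ≡ 1^2 = 1
55 = 32 + 16 + 4 + 2 + 1, so H^55 ≡ 1·1·1·69·18 ≡ 52 (mod 85)

52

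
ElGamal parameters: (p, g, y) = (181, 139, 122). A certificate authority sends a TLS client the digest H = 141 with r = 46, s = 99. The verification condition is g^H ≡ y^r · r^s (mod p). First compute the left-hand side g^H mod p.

139

139^2 = 19321 ≡ 135
139^4 ≡ 135^2 = 18225 ≡ 125
139^8 ≡ 125^2 = 15625 ≡ 59
139^16 ≡ 59^2 = 3481 ≡ 42
139^32 ≡ 42^2 = 1764 ≡ 135
139^64 ≡ 135^2 = 18225 ≡ 125
139^128 ≡ 125^2 = 15625 ≡ 59
141 = 128 + 8 + 4 + 1, so 139^141 ≡ 59·59·125·139 ≡ 139 (mod 181)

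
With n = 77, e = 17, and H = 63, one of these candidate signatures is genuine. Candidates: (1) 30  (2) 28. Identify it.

Candidate 1: Squares mod 77: 30^1≡30, 30^2≡53, 30^4≡37, 30^8≡60, 30^16≡58; 17 = 16 + 1, so 30^17 ≡ 58·30 ≡ 46 (mod 77)
Candidate 2: Squares mod 77: 28^1≡28, 28^2≡14, 28^4≡42, 28^8≡70, 28^16≡49; 17 = 16 + 1, so 28^17 ≡ 49·28 ≡ 63 (mod 77)
  → matches H = 63

2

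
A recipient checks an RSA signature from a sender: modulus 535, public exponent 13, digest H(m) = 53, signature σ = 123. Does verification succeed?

passes

Squares mod 535: σ^1≡123, σ^2≡149, σ^4≡266, σ^8≡136
13 = 8 + 4 + 1, so σ^13 ≡ 136·266·123 ≡ 53 (mod 535)
Since 53 equals the digest 53, verification succeeds.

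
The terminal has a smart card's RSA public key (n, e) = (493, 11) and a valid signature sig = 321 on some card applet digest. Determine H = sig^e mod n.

366

sig^11 mod 493 = 366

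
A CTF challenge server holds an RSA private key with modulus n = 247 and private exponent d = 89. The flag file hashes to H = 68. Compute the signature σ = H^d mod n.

H^89 mod 247 = 178

178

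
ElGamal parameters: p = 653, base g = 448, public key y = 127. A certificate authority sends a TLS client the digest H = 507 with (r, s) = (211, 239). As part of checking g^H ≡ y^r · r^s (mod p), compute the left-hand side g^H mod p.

289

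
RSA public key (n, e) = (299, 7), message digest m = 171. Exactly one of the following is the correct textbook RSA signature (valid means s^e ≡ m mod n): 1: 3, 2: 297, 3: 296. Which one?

Candidate 1: Squares mod 299: 3^1≡3, 3^2≡9, 3^4≡81; 7 = 4 + 2 + 1, so 3^7 ≡ 81·9·3 ≡ 94 (mod 299)
Candidate 2: Squares mod 299: 297^1≡297, 297^2≡4, 297^4≡16; 7 = 4 + 2 + 1, so 297^7 ≡ 16·4·297 ≡ 171 (mod 299)
  → matches m = 171
Candidate 3: Squares mod 299: 296^1≡296, 296^2≡9, 296^4≡81; 7 = 4 + 2 + 1, so 296^7 ≡ 81·9·296 ≡ 205 (mod 299)

2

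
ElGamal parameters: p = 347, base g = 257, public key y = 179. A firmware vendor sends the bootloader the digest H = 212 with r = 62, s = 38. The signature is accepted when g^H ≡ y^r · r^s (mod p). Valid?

yes

Left side g^H mod p:
Squares mod 347: 257^1≡257, 257^2≡119, 257^4≡281, 257^8≡192, 257^16≡82, 257^32≡131, 257^64≡158, 257^128≡327
212 = 128 + 64 + 16 + 4, so 257^212 ≡ 327·158·82·281 ≡ 25 (mod 347)
Right side y^r · r^s mod p:
Squares mod 347: 179^1≡179, 179^2≡117, 179^4≡156, 179^8≡46, 179^16≡34, 179^32≡115
62 = 32 + 16 + 8 + 4 + 2, so 179^62 ≡ 115·34·46·156·117 ≡ 116 (mod 347)
Squares mod 347: 62^1≡62, 62^2≡27, 62^4≡35, 62^8≡184, 62^16≡197, 62^32≡292
38 = 32 + 4 + 2, so 62^38 ≡ 292·35·27 ≡ 75 (mod 347)
116·75 = 8700 ≡ 25 (mod 347)
25 ≡ 25 (mod 347), so the signature is genuine.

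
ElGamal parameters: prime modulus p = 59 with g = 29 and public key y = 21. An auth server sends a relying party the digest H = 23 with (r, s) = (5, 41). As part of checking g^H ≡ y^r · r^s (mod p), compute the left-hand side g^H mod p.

29^2 = 841 ≡ 15
29^4 ≡ 15^2 = 225 ≡ 48
29^8 ≡ 48^2 = 2304 ≡ 3
29^16 ≡ 3^2 = 9
23 = 16 + 4 + 2 + 1, so 29^23 ≡ 9·48·15·29 ≡ 5 (mod 59)

5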